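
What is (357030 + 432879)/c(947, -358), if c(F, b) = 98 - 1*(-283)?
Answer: 263303/127 ≈ 2073.3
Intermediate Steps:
c(F, b) = 381 (c(F, b) = 98 + 283 = 381)
(357030 + 432879)/c(947, -358) = (357030 + 432879)/381 = 789909*(1/381) = 263303/127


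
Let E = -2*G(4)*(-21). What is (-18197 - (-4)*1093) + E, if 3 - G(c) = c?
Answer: -13867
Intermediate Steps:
G(c) = 3 - c
E = -42 (E = -2*(3 - 1*4)*(-21) = -2*(3 - 4)*(-21) = -2*(-1)*(-21) = 2*(-21) = -42)
(-18197 - (-4)*1093) + E = (-18197 - (-4)*1093) - 42 = (-18197 - 1*(-4372)) - 42 = (-18197 + 4372) - 42 = -13825 - 42 = -13867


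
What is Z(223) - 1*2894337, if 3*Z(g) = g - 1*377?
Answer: -8683165/3 ≈ -2.8944e+6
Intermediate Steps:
Z(g) = -377/3 + g/3 (Z(g) = (g - 1*377)/3 = (g - 377)/3 = (-377 + g)/3 = -377/3 + g/3)
Z(223) - 1*2894337 = (-377/3 + (⅓)*223) - 1*2894337 = (-377/3 + 223/3) - 2894337 = -154/3 - 2894337 = -8683165/3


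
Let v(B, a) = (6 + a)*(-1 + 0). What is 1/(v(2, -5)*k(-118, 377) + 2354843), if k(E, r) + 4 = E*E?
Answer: 1/2340923 ≈ 4.2718e-7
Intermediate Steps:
v(B, a) = -6 - a (v(B, a) = (6 + a)*(-1) = -6 - a)
k(E, r) = -4 + E**2 (k(E, r) = -4 + E*E = -4 + E**2)
1/(v(2, -5)*k(-118, 377) + 2354843) = 1/((-6 - 1*(-5))*(-4 + (-118)**2) + 2354843) = 1/((-6 + 5)*(-4 + 13924) + 2354843) = 1/(-1*13920 + 2354843) = 1/(-13920 + 2354843) = 1/2340923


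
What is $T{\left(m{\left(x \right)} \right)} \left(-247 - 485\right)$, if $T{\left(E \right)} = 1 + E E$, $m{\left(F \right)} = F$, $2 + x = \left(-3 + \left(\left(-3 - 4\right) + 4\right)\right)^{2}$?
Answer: $-846924$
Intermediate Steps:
$x = 34$ ($x = -2 + \left(-3 + \left(\left(-3 - 4\right) + 4\right)\right)^{2} = -2 + \left(-3 + \left(-7 + 4\right)\right)^{2} = -2 + \left(-3 - 3\right)^{2} = -2 + \left(-6\right)^{2} = -2 + 36 = 34$)
$T{\left(E \right)} = 1 + E^{2}$
$T{\left(m{\left(x \right)} \right)} \left(-247 - 485\right) = \left(1 + 34^{2}\right) \left(-247 - 485\right) = \left(1 + 1156\right) \left(-247 - 485\right) = 1157 \left(-732\right) = -846924$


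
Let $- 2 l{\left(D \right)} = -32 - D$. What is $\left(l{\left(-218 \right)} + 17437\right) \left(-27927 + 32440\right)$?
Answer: $78273472$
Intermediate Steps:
$l{\left(D \right)} = 16 + \frac{D}{2}$ ($l{\left(D \right)} = - \frac{-32 - D}{2} = 16 + \frac{D}{2}$)
$\left(l{\left(-218 \right)} + 17437\right) \left(-27927 + 32440\right) = \left(\left(16 + \frac{1}{2} \left(-218\right)\right) + 17437\right) \left(-27927 + 32440\right) = \left(\left(16 - 109\right) + 17437\right) 4513 = \left(-93 + 17437\right) 4513 = 17344 \cdot 4513 = 78273472$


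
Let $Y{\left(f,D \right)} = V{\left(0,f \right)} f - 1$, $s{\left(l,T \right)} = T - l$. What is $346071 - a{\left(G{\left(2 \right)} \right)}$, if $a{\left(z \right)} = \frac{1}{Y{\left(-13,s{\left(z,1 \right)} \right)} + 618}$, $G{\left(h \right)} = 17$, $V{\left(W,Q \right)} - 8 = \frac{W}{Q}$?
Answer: $\frac{177534422}{513} \approx 3.4607 \cdot 10^{5}$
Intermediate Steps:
$V{\left(W,Q \right)} = 8 + \frac{W}{Q}$
$Y{\left(f,D \right)} = -1 + 8 f$ ($Y{\left(f,D \right)} = \left(8 + \frac{0}{f}\right) f - 1 = \left(8 + 0\right) f - 1 = 8 f - 1 = -1 + 8 f$)
$a{\left(z \right)} = \frac{1}{513}$ ($a{\left(z \right)} = \frac{1}{\left(-1 + 8 \left(-13\right)\right) + 618} = \frac{1}{\left(-1 - 104\right) + 618} = \frac{1}{-105 + 618} = \frac{1}{513}$)
$346071 - a{\left(G{\left(2 \right)} \right)} = 346071 - \frac{1}{513} = \frac{177534422}{513}$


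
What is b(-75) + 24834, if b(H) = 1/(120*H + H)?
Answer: 225368549/9075 ≈ 24834.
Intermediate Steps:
b(H) = 1/(121*H)
b(-75) + 24834 = (1/121)/(-75) + 24834 = (1/121)*(-1/75) + 24834 = -1/9075 + 24834 = 225368549/9075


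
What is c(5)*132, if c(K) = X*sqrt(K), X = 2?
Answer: 264*sqrt(5) ≈ 590.32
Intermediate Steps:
c(K) = 2*sqrt(K)
c(5)*132 = (2*sqrt(5))*132 = 264*sqrt(5)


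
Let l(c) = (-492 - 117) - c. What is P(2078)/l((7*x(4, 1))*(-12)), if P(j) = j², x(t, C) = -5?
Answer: -4318084/1029 ≈ -4196.4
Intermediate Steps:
l(c) = -609 - c
P(2078)/l((7*x(4, 1))*(-12)) = 2078²/(-609 - 7*(-5)*(-12)) = 4318084/(-609 - (-35)*(-12)) = 4318084/(-609 - 1*420) = 4318084/(-609 - 420) = 4318084/(-1029) = 4318084*(-1/1029) = -4318084/1029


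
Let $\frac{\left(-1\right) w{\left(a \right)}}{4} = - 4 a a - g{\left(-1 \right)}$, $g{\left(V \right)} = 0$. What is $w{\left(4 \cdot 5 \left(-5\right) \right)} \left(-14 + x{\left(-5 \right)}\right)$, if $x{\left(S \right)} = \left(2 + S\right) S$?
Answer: $160000$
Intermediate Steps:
$w{\left(a \right)} = 16 a^{2}$ ($w{\left(a \right)} = - 4 \left(- 4 a a - 0\right) = - 4 \left(- 4 a^{2} + 0\right) = - 4 \left(- 4 a^{2}\right) = 16 a^{2}$)
$x{\left(S \right)} = S \left(2 + S\right)$
$w{\left(4 \cdot 5 \left(-5\right) \right)} \left(-14 + x{\left(-5 \right)}\right) = 16 \left(4 \cdot 5 \left(-5\right)\right)^{2} \left(-14 - 5 \left(2 - 5\right)\right) = 16 \left(20 \left(-5\right)\right)^{2} \left(-14 - -15\right) = 16 \left(-100\right)^{2} \left(-14 + 15\right) = 16 \cdot 10000 \cdot 1 = 160000 \cdot 1 = 160000$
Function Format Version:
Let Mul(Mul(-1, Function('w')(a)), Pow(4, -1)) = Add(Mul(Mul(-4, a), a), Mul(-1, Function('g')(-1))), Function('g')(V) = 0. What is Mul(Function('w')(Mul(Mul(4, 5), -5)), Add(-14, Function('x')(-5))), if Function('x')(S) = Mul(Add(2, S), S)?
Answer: 160000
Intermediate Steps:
Function('w')(a) = Mul(16, Pow(a, 2)) (Function('w')(a) = Mul(-4, Add(Mul(Mul(-4, a), a), Mul(-1, 0))) = Mul(-4, Add(Mul(-4, Pow(a, 2)), 0)) = Mul(-4, Mul(-4, Pow(a, 2))) = Mul(16, Pow(a, 2)))
Function('x')(S) = Mul(S, Add(2, S))
Mul(Function('w')(Mul(Mul(4, 5), -5)), Add(-14, Function('x')(-5))) = Mul(Mul(16, Pow(Mul(Mul(4, 5), -5), 2)), Add(-14, Mul(-5, Add(2, -5)))) = Mul(Mul(16, Pow(Mul(20, -5), 2)), Add(-14, Mul(-5, -3))) = Mul(Mul(16, Pow(-100, 2)), Add(-14, 15)) = Mul(Mul(16, 10000), 1) = Mul(160000, 1) = 160000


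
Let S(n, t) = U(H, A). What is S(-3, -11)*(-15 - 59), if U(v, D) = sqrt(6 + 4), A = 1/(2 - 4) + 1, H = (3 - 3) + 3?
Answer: -74*sqrt(10) ≈ -234.01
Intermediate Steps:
H = 3 (H = 0 + 3 = 3)
A = 1/2 (A = 1/(-2) + 1 = -1/2 + 1 = 1/2 ≈ 0.50000)
U(v, D) = sqrt(10)
S(n, t) = sqrt(10)
S(-3, -11)*(-15 - 59) = sqrt(10)*(-15 - 59) = sqrt(10)*(-74) = -74*sqrt(10)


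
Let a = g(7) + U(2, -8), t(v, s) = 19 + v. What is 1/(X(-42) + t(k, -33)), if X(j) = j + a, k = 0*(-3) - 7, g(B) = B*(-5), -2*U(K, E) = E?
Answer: -1/61 ≈ -0.016393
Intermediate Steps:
U(K, E) = -E/2
g(B) = -5*B
k = -7 (k = 0 - 7 = -7)
a = -31 (a = -5*7 - ½*(-8) = -35 + 4 = -31)
X(j) = -31 + j (X(j) = j - 31 = -31 + j)
1/(X(-42) + t(k, -33)) = 1/((-31 - 42) + (19 - 7)) = 1/(-73 + 12) = 1/(-61) = -1/61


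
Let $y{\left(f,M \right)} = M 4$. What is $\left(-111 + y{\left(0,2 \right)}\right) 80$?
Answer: $-8240$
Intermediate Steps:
$y{\left(f,M \right)} = 4 M$
$\left(-111 + y{\left(0,2 \right)}\right) 80 = \left(-111 + 4 \cdot 2\right) 80 = \left(-111 + 8\right) 80 = \left(-103\right) 80 = -8240$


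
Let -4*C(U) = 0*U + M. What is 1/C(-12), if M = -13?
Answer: 4/13 ≈ 0.30769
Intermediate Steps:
C(U) = 13/4 (C(U) = -(0*U - 13)/4 = -(0 - 13)/4 = -¼*(-13) = 13/4)
1/C(-12) = 1/(13/4) = 4/13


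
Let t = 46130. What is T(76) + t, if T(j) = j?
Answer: 46206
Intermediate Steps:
T(76) + t = 76 + 46130 = 46206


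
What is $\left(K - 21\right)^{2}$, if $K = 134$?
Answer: $12769$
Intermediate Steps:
$\left(K - 21\right)^{2} = \left(134 - 21\right)^{2} = 113^{2} = 12769$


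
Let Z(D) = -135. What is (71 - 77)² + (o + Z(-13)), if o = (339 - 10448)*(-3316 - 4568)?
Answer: 79699257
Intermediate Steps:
o = 79699356 (o = -10109*(-7884) = 79699356)
(71 - 77)² + (o + Z(-13)) = (71 - 77)² + (79699356 - 135) = (-6)² + 79699221 = 36 + 79699221 = 79699257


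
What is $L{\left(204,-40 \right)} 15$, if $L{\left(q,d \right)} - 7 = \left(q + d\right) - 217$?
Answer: $-690$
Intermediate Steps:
$L{\left(q,d \right)} = -210 + d + q$ ($L{\left(q,d \right)} = 7 - \left(217 - d - q\right) = 7 + \left(-217 + d + q\right) = -210 + d + q$)
$L{\left(204,-40 \right)} 15 = \left(-210 - 40 + 204\right) 15 = \left(-46\right) 15 = -690$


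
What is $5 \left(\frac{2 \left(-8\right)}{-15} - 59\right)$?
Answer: $- \frac{869}{3} \approx -289.67$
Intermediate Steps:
$5 \left(\frac{2 \left(-8\right)}{-15} - 59\right) = 5 \left(\left(-16\right) \left(- \frac{1}{15}\right) - 59\right) = 5 \left(\frac{16}{15} - 59\right) = 5 \left(- \frac{869}{15}\right) = - \frac{869}{3}$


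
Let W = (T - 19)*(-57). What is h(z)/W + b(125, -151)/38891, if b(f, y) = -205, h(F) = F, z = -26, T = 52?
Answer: 625561/73153971 ≈ 0.0085513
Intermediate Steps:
W = -1881 (W = (52 - 19)*(-57) = 33*(-57) = -1881)
h(z)/W + b(125, -151)/38891 = -26/(-1881) - 205/38891 = -26*(-1/1881) - 205*1/38891 = 26/1881 - 205/38891 = 625561/73153971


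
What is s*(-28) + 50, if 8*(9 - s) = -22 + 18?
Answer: -216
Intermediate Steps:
s = 19/2 (s = 9 - (-22 + 18)/8 = 9 - ⅛*(-4) = 9 + ½ = 19/2 ≈ 9.5000)
s*(-28) + 50 = (19/2)*(-28) + 50 = -266 + 50 = -216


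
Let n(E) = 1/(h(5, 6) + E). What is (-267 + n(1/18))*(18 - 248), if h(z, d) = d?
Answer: 6689550/109 ≈ 61372.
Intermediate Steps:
n(E) = 1/(6 + E)
(-267 + n(1/18))*(18 - 248) = (-267 + 1/(6 + 1/18))*(18 - 248) = (-267 + 1/(6 + 1/18))*(-230) = (-267 + 1/(109/18))*(-230) = (-267 + 18/109)*(-230) = -29085/109*(-230) = 6689550/109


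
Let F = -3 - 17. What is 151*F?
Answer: -3020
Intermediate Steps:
F = -20
151*F = 151*(-20) = -3020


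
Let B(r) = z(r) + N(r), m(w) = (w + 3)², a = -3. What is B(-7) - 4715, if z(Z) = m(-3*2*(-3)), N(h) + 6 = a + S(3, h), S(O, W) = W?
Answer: -4290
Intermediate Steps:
N(h) = -9 + h (N(h) = -6 + (-3 + h) = -9 + h)
m(w) = (3 + w)²
z(Z) = 441 (z(Z) = (3 - 3*2*(-3))² = (3 - 6*(-3))² = (3 + 18)² = 21² = 441)
B(r) = 432 + r (B(r) = 441 + (-9 + r) = 432 + r)
B(-7) - 4715 = (432 - 7) - 4715 = 425 - 4715 = -4290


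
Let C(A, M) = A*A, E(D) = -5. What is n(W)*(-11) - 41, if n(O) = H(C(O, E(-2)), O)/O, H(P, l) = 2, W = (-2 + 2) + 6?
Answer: -134/3 ≈ -44.667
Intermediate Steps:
C(A, M) = A**2
W = 6 (W = 0 + 6 = 6)
n(O) = 2/O
n(W)*(-11) - 41 = (2/6)*(-11) - 41 = (2*(1/6))*(-11) - 41 = (1/3)*(-11) - 41 = -11/3 - 41 = -134/3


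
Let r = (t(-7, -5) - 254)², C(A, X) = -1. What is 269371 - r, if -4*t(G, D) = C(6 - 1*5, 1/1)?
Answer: 3279711/16 ≈ 2.0498e+5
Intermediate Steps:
t(G, D) = ¼ (t(G, D) = -¼*(-1) = ¼)
r = 1030225/16 (r = (¼ - 254)² = (-1015/4)² = 1030225/16 ≈ 64389.)
269371 - r = 269371 - 1*1030225/16 = 269371 - 1030225/16 = 3279711/16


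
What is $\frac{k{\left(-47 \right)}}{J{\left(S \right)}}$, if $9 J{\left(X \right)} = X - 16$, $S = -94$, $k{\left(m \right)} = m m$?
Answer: $- \frac{19881}{110} \approx -180.74$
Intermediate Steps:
$k{\left(m \right)} = m^{2}$
$J{\left(X \right)} = - \frac{16}{9} + \frac{X}{9}$ ($J{\left(X \right)} = \frac{X - 16}{9} = \frac{-16 + X}{9} = - \frac{16}{9} + \frac{X}{9}$)
$\frac{k{\left(-47 \right)}}{J{\left(S \right)}} = \frac{\left(-47\right)^{2}}{- \frac{16}{9} + \frac{1}{9} \left(-94\right)} = \frac{2209}{- \frac{16}{9} - \frac{94}{9}} = \frac{2209}{- \frac{110}{9}} = 2209 \left(- \frac{9}{110}\right) = - \frac{19881}{110}$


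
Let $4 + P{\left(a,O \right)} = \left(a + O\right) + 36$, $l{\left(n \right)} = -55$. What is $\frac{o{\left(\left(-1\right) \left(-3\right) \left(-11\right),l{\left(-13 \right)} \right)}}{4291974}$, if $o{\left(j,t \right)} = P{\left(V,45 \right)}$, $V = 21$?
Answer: $\frac{49}{2145987} \approx 2.2833 \cdot 10^{-5}$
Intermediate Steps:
$P{\left(a,O \right)} = 32 + O + a$ ($P{\left(a,O \right)} = -4 + \left(\left(a + O\right) + 36\right) = -4 + \left(\left(O + a\right) + 36\right) = -4 + \left(36 + O + a\right) = 32 + O + a$)
$o{\left(j,t \right)} = 98$ ($o{\left(j,t \right)} = 32 + 45 + 21 = 98$)
$\frac{o{\left(\left(-1\right) \left(-3\right) \left(-11\right),l{\left(-13 \right)} \right)}}{4291974} = \frac{98}{4291974} = 98 \cdot \frac{1}{4291974} = \frac{49}{2145987}$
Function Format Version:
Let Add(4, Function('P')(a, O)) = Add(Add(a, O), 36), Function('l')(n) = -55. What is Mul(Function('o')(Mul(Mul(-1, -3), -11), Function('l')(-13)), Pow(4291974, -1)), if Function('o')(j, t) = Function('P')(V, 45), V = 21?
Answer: Rational(49, 2145987) ≈ 2.2833e-5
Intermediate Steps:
Function('P')(a, O) = Add(32, O, a) (Function('P')(a, O) = Add(-4, Add(Add(a, O), 36)) = Add(-4, Add(Add(O, a), 36)) = Add(-4, Add(36, O, a)) = Add(32, O, a))
Function('o')(j, t) = 98 (Function('o')(j, t) = Add(32, 45, 21) = 98)
Mul(Function('o')(Mul(Mul(-1, -3), -11), Function('l')(-13)), Pow(4291974, -1)) = Mul(98, Pow(4291974, -1)) = Mul(98, Rational(1, 4291974)) = Rational(49, 2145987)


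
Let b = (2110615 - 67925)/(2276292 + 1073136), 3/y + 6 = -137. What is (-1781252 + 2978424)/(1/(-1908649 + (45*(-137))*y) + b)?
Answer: 273589787770861446048/139371756942769 ≈ 1.9630e+6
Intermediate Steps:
y = -3/143 (y = 3/(-6 - 137) = 3/(-143) = 3*(-1/143) = -3/143 ≈ -0.020979)
b = 1021345/1674714 (b = 2042690/3349428 = 2042690*(1/3349428) = 1021345/1674714 ≈ 0.60986)
(-1781252 + 2978424)/(1/(-1908649 + (45*(-137))*y) + b) = (-1781252 + 2978424)/(1/(-1908649 + (45*(-137))*(-3/143)) + 1021345/1674714) = 1197172/(1/(-1908649 - 6165*(-3/143)) + 1021345/1674714) = 1197172/(1/(-1908649 + 18495/143) + 1021345/1674714) = 1197172/(1/(-272918312/143) + 1021345/1674714) = 1197172/(-143/272918312 + 1021345/1674714) = 1197172/(139371756942769/228530058981384) = 1197172*(228530058981384/139371756942769) = 273589787770861446048/139371756942769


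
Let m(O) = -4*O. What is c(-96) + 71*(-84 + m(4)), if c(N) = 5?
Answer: -7095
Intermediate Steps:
c(-96) + 71*(-84 + m(4)) = 5 + 71*(-84 - 4*4) = 5 + 71*(-84 - 16) = 5 + 71*(-100) = 5 - 7100 = -7095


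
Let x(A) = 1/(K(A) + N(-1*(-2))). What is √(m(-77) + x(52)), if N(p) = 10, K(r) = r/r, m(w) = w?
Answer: 3*I*√1034/11 ≈ 8.7698*I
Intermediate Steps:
K(r) = 1
x(A) = 1/11 (x(A) = 1/(1 + 10) = 1/11)
√(m(-77) + x(52)) = √(-77 + 1/11) = √(-846/11) = 3*I*√1034/11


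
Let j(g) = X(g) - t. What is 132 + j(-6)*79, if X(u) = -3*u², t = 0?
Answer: -8400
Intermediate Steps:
j(g) = -3*g² (j(g) = -3*g² - 1*0 = -3*g² + 0 = -3*g²)
132 + j(-6)*79 = 132 - 3*(-6)²*79 = 132 - 3*36*79 = 132 - 108*79 = 132 - 8532 = -8400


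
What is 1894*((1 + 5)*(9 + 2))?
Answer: 125004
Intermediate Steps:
1894*((1 + 5)*(9 + 2)) = 1894*(6*11) = 1894*66 = 125004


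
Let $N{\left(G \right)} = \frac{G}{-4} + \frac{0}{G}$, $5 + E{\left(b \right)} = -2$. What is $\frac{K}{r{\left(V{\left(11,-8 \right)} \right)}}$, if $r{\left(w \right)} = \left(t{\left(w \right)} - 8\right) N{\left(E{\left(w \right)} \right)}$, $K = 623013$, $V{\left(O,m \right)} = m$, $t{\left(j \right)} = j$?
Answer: $- \frac{623013}{28} \approx -22250.0$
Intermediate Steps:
$E{\left(b \right)} = -7$ ($E{\left(b \right)} = -5 - 2 = -7$)
$N{\left(G \right)} = - \frac{G}{4}$ ($N{\left(G \right)} = G \left(- \frac{1}{4}\right) + 0 = - \frac{G}{4} + 0 = - \frac{G}{4}$)
$r{\left(w \right)} = -14 + \frac{7 w}{4}$ ($r{\left(w \right)} = \left(w - 8\right) \left(\left(- \frac{1}{4}\right) \left(-7\right)\right) = \left(-8 + w\right) \frac{7}{4} = -14 + \frac{7 w}{4}$)
$\frac{K}{r{\left(V{\left(11,-8 \right)} \right)}} = \frac{623013}{-14 + \frac{7}{4} \left(-8\right)} = \frac{623013}{-14 - 14} = \frac{623013}{-28} = 623013 \left(- \frac{1}{28}\right) = - \frac{623013}{28}$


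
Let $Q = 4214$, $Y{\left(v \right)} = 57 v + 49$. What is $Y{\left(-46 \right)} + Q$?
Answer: $1641$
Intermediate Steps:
$Y{\left(v \right)} = 49 + 57 v$
$Y{\left(-46 \right)} + Q = \left(49 + 57 \left(-46\right)\right) + 4214 = \left(49 - 2622\right) + 4214 = -2573 + 4214 = 1641$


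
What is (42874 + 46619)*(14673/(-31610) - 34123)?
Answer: -96530971419579/31610 ≈ -3.0538e+9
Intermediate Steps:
(42874 + 46619)*(14673/(-31610) - 34123) = 89493*(14673*(-1/31610) - 34123) = 89493*(-14673/31610 - 34123) = 89493*(-1078642703/31610) = -96530971419579/31610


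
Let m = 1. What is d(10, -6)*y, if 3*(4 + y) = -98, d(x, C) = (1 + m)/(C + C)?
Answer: 55/9 ≈ 6.1111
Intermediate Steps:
d(x, C) = 1/C (d(x, C) = (1 + 1)/(C + C) = 2/((2*C)) = 2*(1/(2*C)) = 1/C)
y = -110/3 (y = -4 + (1/3)*(-98) = -4 - 98/3 = -110/3 ≈ -36.667)
d(10, -6)*y = -110/3/(-6) = -1/6*(-110/3) = 55/9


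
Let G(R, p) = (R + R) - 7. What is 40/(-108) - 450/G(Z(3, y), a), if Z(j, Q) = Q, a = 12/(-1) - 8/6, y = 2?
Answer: 4040/27 ≈ 149.63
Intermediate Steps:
a = -40/3 (a = 12*(-1) - 8*⅙ = -12 - 4/3 = -40/3 ≈ -13.333)
G(R, p) = -7 + 2*R (G(R, p) = 2*R - 7 = -7 + 2*R)
40/(-108) - 450/G(Z(3, y), a) = 40/(-108) - 450/(-7 + 2*2) = 40*(-1/108) - 450/(-7 + 4) = -10/27 - 450/(-3) = -10/27 - 450*(-⅓) = -10/27 + 150 = 4040/27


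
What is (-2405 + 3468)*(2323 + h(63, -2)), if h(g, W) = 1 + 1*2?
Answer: 2472538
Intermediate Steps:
h(g, W) = 3 (h(g, W) = 1 + 2 = 3)
(-2405 + 3468)*(2323 + h(63, -2)) = (-2405 + 3468)*(2323 + 3) = 1063*2326 = 2472538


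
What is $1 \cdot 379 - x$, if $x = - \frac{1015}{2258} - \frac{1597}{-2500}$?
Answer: $\frac{1069193237}{2822500} \approx 378.81$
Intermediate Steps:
$x = \frac{534263}{2822500}$ ($x = \left(-1015\right) \frac{1}{2258} - - \frac{1597}{2500} = - \frac{1015}{2258} + \frac{1597}{2500} = \frac{534263}{2822500} \approx 0.18929$)
$1 \cdot 379 - x = 1 \cdot 379 - \frac{534263}{2822500} = 379 - \frac{534263}{2822500} = \frac{1069193237}{2822500}$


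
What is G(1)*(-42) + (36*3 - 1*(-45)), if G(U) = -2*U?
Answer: 237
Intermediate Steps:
G(1)*(-42) + (36*3 - 1*(-45)) = -2*1*(-42) + (36*3 - 1*(-45)) = -2*(-42) + (108 + 45) = 84 + 153 = 237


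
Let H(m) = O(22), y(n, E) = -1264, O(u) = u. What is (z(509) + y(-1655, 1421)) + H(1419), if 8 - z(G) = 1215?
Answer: -2449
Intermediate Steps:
z(G) = -1207 (z(G) = 8 - 1*1215 = 8 - 1215 = -1207)
H(m) = 22
(z(509) + y(-1655, 1421)) + H(1419) = (-1207 - 1264) + 22 = -2471 + 22 = -2449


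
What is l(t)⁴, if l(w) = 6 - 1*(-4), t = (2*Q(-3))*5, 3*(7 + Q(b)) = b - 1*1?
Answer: 10000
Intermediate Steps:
Q(b) = -22/3 + b/3 (Q(b) = -7 + (b - 1*1)/3 = -7 + (b - 1)/3 = -7 + (-1 + b)/3 = -7 + (-⅓ + b/3) = -22/3 + b/3)
t = -250/3 (t = (2*(-22/3 + (⅓)*(-3)))*5 = (2*(-22/3 - 1))*5 = (2*(-25/3))*5 = -50/3*5 = -250/3 ≈ -83.333)
l(w) = 10 (l(w) = 6 + 4 = 10)
l(t)⁴ = 10⁴ = 10000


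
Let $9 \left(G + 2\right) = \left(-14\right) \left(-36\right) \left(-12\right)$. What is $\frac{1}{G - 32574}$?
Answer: $- \frac{1}{33248} \approx -3.0077 \cdot 10^{-5}$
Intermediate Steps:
$G = -674$ ($G = -2 + \frac{\left(-14\right) \left(-36\right) \left(-12\right)}{9} = -2 + \frac{504 \left(-12\right)}{9} = -2 + \frac{1}{9} \left(-6048\right) = -2 - 672 = -674$)
$\frac{1}{G - 32574} = \frac{1}{-674 - 32574} = \frac{1}{-33248} = - \frac{1}{33248}$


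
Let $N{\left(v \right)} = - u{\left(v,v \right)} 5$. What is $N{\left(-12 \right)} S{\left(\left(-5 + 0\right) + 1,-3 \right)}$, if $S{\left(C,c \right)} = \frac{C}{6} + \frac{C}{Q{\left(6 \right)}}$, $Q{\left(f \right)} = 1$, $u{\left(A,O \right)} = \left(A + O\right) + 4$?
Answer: $- \frac{1400}{3} \approx -466.67$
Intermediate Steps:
$u{\left(A,O \right)} = 4 + A + O$
$N{\left(v \right)} = -20 - 10 v$ ($N{\left(v \right)} = - (4 + v + v) 5 = - (4 + 2 v) 5 = \left(-4 - 2 v\right) 5 = -20 - 10 v$)
$S{\left(C,c \right)} = \frac{7 C}{6}$ ($S{\left(C,c \right)} = \frac{C}{6} + \frac{C}{1} = C \frac{1}{6} + C 1 = \frac{C}{6} + C = \frac{7 C}{6}$)
$N{\left(-12 \right)} S{\left(\left(-5 + 0\right) + 1,-3 \right)} = \left(-20 - -120\right) \frac{7 \left(\left(-5 + 0\right) + 1\right)}{6} = \left(-20 + 120\right) \frac{7 \left(-5 + 1\right)}{6} = 100 \cdot \frac{7}{6} \left(-4\right) = 100 \left(- \frac{14}{3}\right) = - \frac{1400}{3}$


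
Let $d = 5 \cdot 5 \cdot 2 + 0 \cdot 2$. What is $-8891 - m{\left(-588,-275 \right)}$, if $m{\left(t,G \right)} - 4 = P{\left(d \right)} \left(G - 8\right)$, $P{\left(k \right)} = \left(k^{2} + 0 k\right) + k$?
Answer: $712755$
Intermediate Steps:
$d = 50$ ($d = 25 \cdot 2 + 0 = 50 + 0 = 50$)
$P{\left(k \right)} = k + k^{2}$ ($P{\left(k \right)} = \left(k^{2} + 0\right) + k = k^{2} + k = k + k^{2}$)
$m{\left(t,G \right)} = -20396 + 2550 G$ ($m{\left(t,G \right)} = 4 + 50 \left(1 + 50\right) \left(G - 8\right) = 4 + 50 \cdot 51 \left(-8 + G\right) = 4 + 2550 \left(-8 + G\right) = 4 + \left(-20400 + 2550 G\right) = -20396 + 2550 G$)
$-8891 - m{\left(-588,-275 \right)} = -8891 - \left(-20396 + 2550 \left(-275\right)\right) = -8891 - \left(-20396 - 701250\right) = -8891 - -721646 = -8891 + 721646 = 712755$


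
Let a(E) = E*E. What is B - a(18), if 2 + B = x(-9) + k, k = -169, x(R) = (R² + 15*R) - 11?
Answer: -560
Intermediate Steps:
x(R) = -11 + R² + 15*R
a(E) = E²
B = -236 (B = -2 + ((-11 + (-9)² + 15*(-9)) - 169) = -2 + ((-11 + 81 - 135) - 169) = -2 + (-65 - 169) = -2 - 234 = -236)
B - a(18) = -236 - 1*18² = -236 - 1*324 = -236 - 324 = -560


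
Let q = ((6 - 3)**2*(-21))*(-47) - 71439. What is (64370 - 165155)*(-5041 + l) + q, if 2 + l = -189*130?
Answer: 2984483649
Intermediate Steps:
l = -24572 (l = -2 - 189*130 = -2 - 24570 = -24572)
q = -62556 (q = (3**2*(-21))*(-47) - 71439 = (9*(-21))*(-47) - 71439 = -189*(-47) - 71439 = 8883 - 71439 = -62556)
(64370 - 165155)*(-5041 + l) + q = (64370 - 165155)*(-5041 - 24572) - 62556 = -100785*(-29613) - 62556 = 2984546205 - 62556 = 2984483649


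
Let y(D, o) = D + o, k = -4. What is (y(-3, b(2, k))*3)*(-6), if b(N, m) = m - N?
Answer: 162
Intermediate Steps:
(y(-3, b(2, k))*3)*(-6) = ((-3 + (-4 - 1*2))*3)*(-6) = ((-3 + (-4 - 2))*3)*(-6) = ((-3 - 6)*3)*(-6) = -9*3*(-6) = -27*(-6) = 162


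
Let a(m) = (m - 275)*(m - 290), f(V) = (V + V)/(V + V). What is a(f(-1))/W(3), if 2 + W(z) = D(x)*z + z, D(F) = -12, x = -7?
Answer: -79186/35 ≈ -2262.5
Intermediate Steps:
f(V) = 1 (f(V) = (2*V)/((2*V)) = (2*V)*(1/(2*V)) = 1)
W(z) = -2 - 11*z (W(z) = -2 + (-12*z + z) = -2 - 11*z)
a(m) = (-290 + m)*(-275 + m) (a(m) = (-275 + m)*(-290 + m) = (-290 + m)*(-275 + m))
a(f(-1))/W(3) = (79750 + 1**2 - 565*1)/(-2 - 11*3) = (79750 + 1 - 565)/(-2 - 33) = 79186/(-35) = 79186*(-1/35) = -79186/35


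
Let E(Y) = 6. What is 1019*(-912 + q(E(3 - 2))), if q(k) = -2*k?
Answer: -941556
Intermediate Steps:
1019*(-912 + q(E(3 - 2))) = 1019*(-912 - 2*6) = 1019*(-912 - 12) = 1019*(-924) = -941556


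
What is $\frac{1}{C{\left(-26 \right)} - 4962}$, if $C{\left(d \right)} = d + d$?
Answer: $- \frac{1}{5014} \approx -0.00019944$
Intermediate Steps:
$C{\left(d \right)} = 2 d$
$\frac{1}{C{\left(-26 \right)} - 4962} = \frac{1}{2 \left(-26\right) - 4962} = \frac{1}{-52 - 4962} = \frac{1}{-5014} = - \frac{1}{5014}$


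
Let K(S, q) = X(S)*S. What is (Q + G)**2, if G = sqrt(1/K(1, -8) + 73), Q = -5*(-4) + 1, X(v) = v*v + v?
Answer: 1029/2 + 147*sqrt(6) ≈ 874.58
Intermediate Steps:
X(v) = v + v**2 (X(v) = v**2 + v = v + v**2)
Q = 21 (Q = 20 + 1 = 21)
K(S, q) = S**2*(1 + S) (K(S, q) = (S*(1 + S))*S = S**2*(1 + S))
G = 7*sqrt(6)/2 (G = sqrt(1/(1**2*(1 + 1)) + 73) = sqrt(1/(1*2) + 73) = sqrt(1/2 + 73) = sqrt(147/2) = 7*sqrt(6)/2 ≈ 8.5732)
(Q + G)**2 = (21 + 7*sqrt(6)/2)**2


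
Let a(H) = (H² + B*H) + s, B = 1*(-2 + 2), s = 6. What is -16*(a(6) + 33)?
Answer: -1200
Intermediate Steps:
B = 0 (B = 1*0 = 0)
a(H) = 6 + H² (a(H) = (H² + 0*H) + 6 = (H² + 0) + 6 = H² + 6 = 6 + H²)
-16*(a(6) + 33) = -16*((6 + 6²) + 33) = -16*((6 + 36) + 33) = -16*(42 + 33) = -16*75 = -1200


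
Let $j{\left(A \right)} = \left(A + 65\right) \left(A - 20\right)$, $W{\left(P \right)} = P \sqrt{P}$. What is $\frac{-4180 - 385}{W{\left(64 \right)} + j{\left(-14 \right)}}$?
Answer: $\frac{4565}{1222} \approx 3.7357$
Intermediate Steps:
$W{\left(P \right)} = P^{\frac{3}{2}}$
$j{\left(A \right)} = \left(-20 + A\right) \left(65 + A\right)$ ($j{\left(A \right)} = \left(65 + A\right) \left(-20 + A\right) = \left(-20 + A\right) \left(65 + A\right)$)
$\frac{-4180 - 385}{W{\left(64 \right)} + j{\left(-14 \right)}} = \frac{-4180 - 385}{64^{\frac{3}{2}} + \left(-1300 + \left(-14\right)^{2} + 45 \left(-14\right)\right)} = - \frac{4565}{512 - 1734} = - \frac{4565}{-1222} = \left(-4565\right) \left(- \frac{1}{1222}\right) = \frac{4565}{1222}$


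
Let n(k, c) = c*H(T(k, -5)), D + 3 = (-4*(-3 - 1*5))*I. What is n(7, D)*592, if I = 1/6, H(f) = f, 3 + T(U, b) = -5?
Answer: -33152/3 ≈ -11051.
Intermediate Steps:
T(U, b) = -8 (T(U, b) = -3 - 5 = -8)
I = ⅙ ≈ 0.16667
D = 7/3 (D = -3 - 4*(-3 - 1*5)*(⅙) = -3 - 4*(-3 - 5)*(⅙) = -3 - 4*(-8)*(⅙) = -3 + 32*(⅙) = -3 + 16/3 = 7/3 ≈ 2.3333)
n(k, c) = -8*c (n(k, c) = c*(-8) = -8*c)
n(7, D)*592 = -8*7/3*592 = -56/3*592 = -33152/3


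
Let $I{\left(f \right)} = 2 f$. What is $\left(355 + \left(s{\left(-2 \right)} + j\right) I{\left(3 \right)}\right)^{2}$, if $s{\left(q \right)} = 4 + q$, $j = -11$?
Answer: $90601$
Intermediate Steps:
$\left(355 + \left(s{\left(-2 \right)} + j\right) I{\left(3 \right)}\right)^{2} = \left(355 + \left(\left(4 - 2\right) - 11\right) 2 \cdot 3\right)^{2} = \left(355 + \left(2 - 11\right) 6\right)^{2} = \left(355 - 54\right)^{2} = 301^{2} = 90601$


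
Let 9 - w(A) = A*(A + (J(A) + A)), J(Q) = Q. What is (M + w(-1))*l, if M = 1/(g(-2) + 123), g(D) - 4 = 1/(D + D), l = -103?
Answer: -313738/507 ≈ -618.81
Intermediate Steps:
g(D) = 4 + 1/(2*D) (g(D) = 4 + 1/(D + D) = 4 + 1/(2*D))
w(A) = 9 - 3*A² (w(A) = 9 - A*(A + (A + A)) = 9 - A*(A + 2*A) = 9 - A*3*A = 9 - 3*A²)
M = 4/507 (M = 1/((4 + (½)/(-2)) + 123) = 1/((4 + (½)*(-½)) + 123) = 1/((4 - ¼) + 123) = 1/(15/4 + 123) = 1/(507/4) = 4/507 ≈ 0.0078895)
(M + w(-1))*l = (4/507 + (9 - 3*(-1)²))*(-103) = (4/507 + (9 - 3*1))*(-103) = (4/507 + (9 - 3))*(-103) = (4/507 + 6)*(-103) = (3046/507)*(-103) = -313738/507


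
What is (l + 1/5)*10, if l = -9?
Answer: -88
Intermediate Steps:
(l + 1/5)*10 = (-9 + 1/5)*10 = (-9 + ⅕)*10 = -44/5*10 = -88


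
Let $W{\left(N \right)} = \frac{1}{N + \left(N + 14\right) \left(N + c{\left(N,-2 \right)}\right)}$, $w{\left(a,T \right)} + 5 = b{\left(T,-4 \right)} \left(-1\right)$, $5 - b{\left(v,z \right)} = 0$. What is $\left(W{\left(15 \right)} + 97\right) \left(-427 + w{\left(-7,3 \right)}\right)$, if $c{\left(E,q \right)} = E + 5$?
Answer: $- \frac{43661107}{1030} \approx -42389.0$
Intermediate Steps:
$b{\left(v,z \right)} = 5$ ($b{\left(v,z \right)} = 5 - 0 = 5 + 0 = 5$)
$c{\left(E,q \right)} = 5 + E$
$w{\left(a,T \right)} = -10$ ($w{\left(a,T \right)} = -5 + 5 \left(-1\right) = -5 - 5 = -10$)
$W{\left(N \right)} = \frac{1}{N + \left(5 + 2 N\right) \left(14 + N\right)}$ ($W{\left(N \right)} = \frac{1}{N + \left(N + 14\right) \left(N + \left(5 + N\right)\right)} = \frac{1}{N + \left(14 + N\right) \left(5 + 2 N\right)} = \frac{1}{N + \left(5 + 2 N\right) \left(14 + N\right)}$)
$\left(W{\left(15 \right)} + 97\right) \left(-427 + w{\left(-7,3 \right)}\right) = \left(\frac{1}{2 \left(35 + 15^{2} + 17 \cdot 15\right)} + 97\right) \left(-427 - 10\right) = \left(\frac{1}{2 \left(35 + 225 + 255\right)} + 97\right) \left(-437\right) = \left(\frac{1}{2 \cdot 515} + 97\right) \left(-437\right) = \left(\frac{1}{2} \cdot \frac{1}{515} + 97\right) \left(-437\right) = \left(\frac{1}{1030} + 97\right) \left(-437\right) = \frac{99911}{1030} \left(-437\right) = - \frac{43661107}{1030}$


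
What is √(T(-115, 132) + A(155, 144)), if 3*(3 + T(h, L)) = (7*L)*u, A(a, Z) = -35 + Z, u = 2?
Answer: 19*√2 ≈ 26.870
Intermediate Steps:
T(h, L) = -3 + 14*L/3 (T(h, L) = -3 + ((7*L)*2)/3 = -3 + (14*L)/3 = -3 + 14*L/3)
√(T(-115, 132) + A(155, 144)) = √((-3 + (14/3)*132) + (-35 + 144)) = √((-3 + 616) + 109) = √(613 + 109) = √722 = 19*√2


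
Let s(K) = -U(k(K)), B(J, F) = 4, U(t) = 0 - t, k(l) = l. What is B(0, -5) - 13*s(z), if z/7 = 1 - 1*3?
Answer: 186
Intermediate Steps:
z = -14 (z = 7*(1 - 1*3) = 7*(1 - 3) = 7*(-2) = -14)
U(t) = -t
s(K) = K (s(K) = -(-1)*K = K)
B(0, -5) - 13*s(z) = 4 - 13*(-14) = 4 + 182 = 186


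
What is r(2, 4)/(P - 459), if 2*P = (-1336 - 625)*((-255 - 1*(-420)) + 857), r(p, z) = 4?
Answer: -2/501265 ≈ -3.9899e-6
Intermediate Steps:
P = -1002071 (P = ((-1336 - 625)*((-255 - 1*(-420)) + 857))/2 = (-1961*((-255 + 420) + 857))/2 = (-1961*(165 + 857))/2 = (-1961*1022)/2 = (½)*(-2004142) = -1002071)
r(2, 4)/(P - 459) = 4/(-1002071 - 459) = 4/(-1002530) = 4*(-1/1002530) = -2/501265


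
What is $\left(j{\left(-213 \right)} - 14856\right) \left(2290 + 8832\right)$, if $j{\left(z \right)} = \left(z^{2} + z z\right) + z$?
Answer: $841590618$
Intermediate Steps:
$j{\left(z \right)} = z + 2 z^{2}$ ($j{\left(z \right)} = \left(z^{2} + z^{2}\right) + z = 2 z^{2} + z = z + 2 z^{2}$)
$\left(j{\left(-213 \right)} - 14856\right) \left(2290 + 8832\right) = \left(- 213 \left(1 + 2 \left(-213\right)\right) - 14856\right) \left(2290 + 8832\right) = \left(- 213 \left(1 - 426\right) - 14856\right) 11122 = \left(\left(-213\right) \left(-425\right) - 14856\right) 11122 = \left(90525 - 14856\right) 11122 = 75669 \cdot 11122 = 841590618$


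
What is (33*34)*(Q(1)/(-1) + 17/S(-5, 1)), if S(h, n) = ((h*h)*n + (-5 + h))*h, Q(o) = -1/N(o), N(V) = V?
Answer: 21692/25 ≈ 867.68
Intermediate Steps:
Q(o) = -1/o
S(h, n) = h*(-5 + h + n*h**2) (S(h, n) = (h**2*n + (-5 + h))*h = (n*h**2 + (-5 + h))*h = (-5 + h + n*h**2)*h = h*(-5 + h + n*h**2))
(33*34)*(Q(1)/(-1) + 17/S(-5, 1)) = (33*34)*(-1/1/(-1) + 17/((-5*(-5 - 5 + 1*(-5)**2)))) = 1122*(-1*1*(-1) + 17/((-5*(-5 - 5 + 1*25)))) = 1122*(-1*(-1) + 17/((-5*(-5 - 5 + 25)))) = 1122*(1 + 17/((-5*15))) = 1122*(1 + 17/(-75)) = 1122*(1 + 17*(-1/75)) = 1122*(1 - 17/75) = 1122*(58/75) = 21692/25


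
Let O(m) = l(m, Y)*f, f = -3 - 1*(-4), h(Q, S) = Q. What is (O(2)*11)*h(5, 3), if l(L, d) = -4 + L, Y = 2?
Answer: -110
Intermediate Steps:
f = 1 (f = -3 + 4 = 1)
O(m) = -4 + m (O(m) = (-4 + m)*1 = -4 + m)
(O(2)*11)*h(5, 3) = ((-4 + 2)*11)*5 = -2*11*5 = -22*5 = -110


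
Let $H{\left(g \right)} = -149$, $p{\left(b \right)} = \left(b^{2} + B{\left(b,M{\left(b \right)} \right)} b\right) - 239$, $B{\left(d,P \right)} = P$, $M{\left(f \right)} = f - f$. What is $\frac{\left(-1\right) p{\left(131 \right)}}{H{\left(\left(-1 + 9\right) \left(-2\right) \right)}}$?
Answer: $\frac{16922}{149} \approx 113.57$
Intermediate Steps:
$M{\left(f \right)} = 0$
$p{\left(b \right)} = -239 + b^{2}$ ($p{\left(b \right)} = \left(b^{2} + 0 b\right) - 239 = \left(b^{2} + 0\right) - 239 = b^{2} - 239 = -239 + b^{2}$)
$\frac{\left(-1\right) p{\left(131 \right)}}{H{\left(\left(-1 + 9\right) \left(-2\right) \right)}} = \frac{\left(-1\right) \left(-239 + 131^{2}\right)}{-149} = - (-239 + 17161) \left(- \frac{1}{149}\right) = \left(-1\right) 16922 \left(- \frac{1}{149}\right) = \left(-16922\right) \left(- \frac{1}{149}\right) = \frac{16922}{149}$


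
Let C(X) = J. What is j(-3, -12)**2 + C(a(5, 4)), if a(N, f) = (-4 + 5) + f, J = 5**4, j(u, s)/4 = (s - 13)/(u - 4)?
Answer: 40625/49 ≈ 829.08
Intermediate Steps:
j(u, s) = 4*(-13 + s)/(-4 + u) (j(u, s) = 4*((s - 13)/(u - 4)) = 4*((-13 + s)/(-4 + u)) = 4*(-13 + s)/(-4 + u))
J = 625
a(N, f) = 1 + f
C(X) = 625
j(-3, -12)**2 + C(a(5, 4)) = (4*(-13 - 12)/(-4 - 3))**2 + 625 = (4*(-25)/(-7))**2 + 625 = (4*(-1/7)*(-25))**2 + 625 = (100/7)**2 + 625 = 10000/49 + 625 = 40625/49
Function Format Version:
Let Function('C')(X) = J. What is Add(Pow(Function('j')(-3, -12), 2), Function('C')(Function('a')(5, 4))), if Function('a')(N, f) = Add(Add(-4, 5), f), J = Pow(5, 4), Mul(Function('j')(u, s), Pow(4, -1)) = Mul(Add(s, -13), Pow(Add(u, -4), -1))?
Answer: Rational(40625, 49) ≈ 829.08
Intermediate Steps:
Function('j')(u, s) = Mul(4, Pow(Add(-4, u), -1), Add(-13, s)) (Function('j')(u, s) = Mul(4, Mul(Add(s, -13), Pow(Add(u, -4), -1))) = Mul(4, Mul(Add(-13, s), Pow(Add(-4, u), -1))) = Mul(4, Mul(Pow(Add(-4, u), -1), Add(-13, s))) = Mul(4, Pow(Add(-4, u), -1), Add(-13, s)))
J = 625
Function('a')(N, f) = Add(1, f)
Function('C')(X) = 625
Add(Pow(Function('j')(-3, -12), 2), Function('C')(Function('a')(5, 4))) = Add(Pow(Mul(4, Pow(Add(-4, -3), -1), Add(-13, -12)), 2), 625) = Add(Pow(Mul(4, Pow(-7, -1), -25), 2), 625) = Add(Pow(Mul(4, Rational(-1, 7), -25), 2), 625) = Add(Pow(Rational(100, 7), 2), 625) = Add(Rational(10000, 49), 625) = Rational(40625, 49)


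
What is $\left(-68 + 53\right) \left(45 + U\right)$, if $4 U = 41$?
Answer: $- \frac{3315}{4} \approx -828.75$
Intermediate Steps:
$U = \frac{41}{4}$ ($U = \frac{1}{4} \cdot 41 = \frac{41}{4} \approx 10.25$)
$\left(-68 + 53\right) \left(45 + U\right) = \left(-68 + 53\right) \left(45 + \frac{41}{4}\right) = \left(-15\right) \frac{221}{4} = - \frac{3315}{4}$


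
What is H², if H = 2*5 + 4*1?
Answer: 196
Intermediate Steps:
H = 14 (H = 10 + 4 = 14)
H² = 14² = 196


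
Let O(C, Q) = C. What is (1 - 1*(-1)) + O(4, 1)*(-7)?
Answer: -26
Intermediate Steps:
(1 - 1*(-1)) + O(4, 1)*(-7) = (1 - 1*(-1)) + 4*(-7) = (1 + 1) - 28 = 2 - 28 = -26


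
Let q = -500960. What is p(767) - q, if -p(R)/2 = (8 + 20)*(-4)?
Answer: 501184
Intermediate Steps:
p(R) = 224 (p(R) = -2*(8 + 20)*(-4) = -56*(-4) = -2*(-112) = 224)
p(767) - q = 224 - 1*(-500960) = 224 + 500960 = 501184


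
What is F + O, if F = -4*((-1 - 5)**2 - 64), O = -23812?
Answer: -23700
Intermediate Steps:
F = 112 (F = -4*((-6)**2 - 64) = -4*(36 - 64) = -4*(-28) = 112)
F + O = 112 - 23812 = -23700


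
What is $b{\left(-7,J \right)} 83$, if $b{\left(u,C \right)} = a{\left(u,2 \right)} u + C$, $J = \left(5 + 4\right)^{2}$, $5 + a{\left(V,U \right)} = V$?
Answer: $13695$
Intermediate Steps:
$a{\left(V,U \right)} = -5 + V$
$J = 81$ ($J = 9^{2} = 81$)
$b{\left(u,C \right)} = C + u \left(-5 + u\right)$ ($b{\left(u,C \right)} = \left(-5 + u\right) u + C = u \left(-5 + u\right) + C = C + u \left(-5 + u\right)$)
$b{\left(-7,J \right)} 83 = \left(81 - 7 \left(-5 - 7\right)\right) 83 = \left(81 - -84\right) 83 = \left(81 + 84\right) 83 = 165 \cdot 83 = 13695$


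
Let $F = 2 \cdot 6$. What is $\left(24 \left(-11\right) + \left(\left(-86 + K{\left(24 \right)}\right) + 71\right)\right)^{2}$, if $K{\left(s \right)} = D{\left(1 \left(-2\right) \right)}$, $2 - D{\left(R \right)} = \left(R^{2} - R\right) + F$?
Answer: $87025$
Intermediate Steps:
$F = 12$
$D{\left(R \right)} = -10 + R - R^{2}$ ($D{\left(R \right)} = 2 - \left(\left(R^{2} - R\right) + 12\right) = 2 - \left(12 + R^{2} - R\right) = -10 + R - R^{2}$)
$K{\left(s \right)} = -16$ ($K{\left(s \right)} = -10 + 1 \left(-2\right) - \left(1 \left(-2\right)\right)^{2} = -10 - 2 - \left(-2\right)^{2} = -10 - 2 - 4 = -16$)
$\left(24 \left(-11\right) + \left(\left(-86 + K{\left(24 \right)}\right) + 71\right)\right)^{2} = \left(24 \left(-11\right) + \left(\left(-86 - 16\right) + 71\right)\right)^{2} = \left(-264 + \left(-102 + 71\right)\right)^{2} = \left(-264 - 31\right)^{2} = \left(-295\right)^{2} = 87025$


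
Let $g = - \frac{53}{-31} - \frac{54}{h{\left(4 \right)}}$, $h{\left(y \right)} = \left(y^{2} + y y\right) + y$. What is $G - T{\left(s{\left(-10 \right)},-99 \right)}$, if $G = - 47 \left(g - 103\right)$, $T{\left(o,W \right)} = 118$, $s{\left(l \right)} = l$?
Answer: $\frac{292215}{62} \approx 4713.1$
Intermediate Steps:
$h{\left(y \right)} = y + 2 y^{2}$ ($h{\left(y \right)} = \left(y^{2} + y^{2}\right) + y = 2 y^{2} + y = y + 2 y^{2}$)
$g = \frac{13}{62}$ ($g = - \frac{53}{-31} - \frac{54}{4 \left(1 + 2 \cdot 4\right)} = \left(-53\right) \left(- \frac{1}{31}\right) - \frac{54}{4 \left(1 + 8\right)} = \frac{53}{31} - \frac{54}{4 \cdot 9} = \frac{53}{31} - \frac{54}{36} = \frac{53}{31} - \frac{3}{2} = \frac{13}{62} \approx 0.20968$)
$G = \frac{299531}{62}$ ($G = - 47 \left(\frac{13}{62} - 103\right) = \left(-47\right) \left(- \frac{6373}{62}\right) = \frac{299531}{62} \approx 4831.1$)
$G - T{\left(s{\left(-10 \right)},-99 \right)} = \frac{299531}{62} - 118 = \frac{292215}{62}$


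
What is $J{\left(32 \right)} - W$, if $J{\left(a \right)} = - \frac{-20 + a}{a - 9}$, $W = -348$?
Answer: $\frac{7992}{23} \approx 347.48$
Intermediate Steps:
$J{\left(a \right)} = - \frac{-20 + a}{-9 + a}$
$J{\left(32 \right)} - W = \frac{20 - 32}{-9 + 32} - -348 = \frac{20 - 32}{23} + 348 = \frac{1}{23} \left(-12\right) + 348 = - \frac{12}{23} + 348 = \frac{7992}{23}$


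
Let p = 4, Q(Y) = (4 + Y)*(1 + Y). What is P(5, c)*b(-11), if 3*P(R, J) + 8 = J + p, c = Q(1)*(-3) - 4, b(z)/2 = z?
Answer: 836/3 ≈ 278.67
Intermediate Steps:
Q(Y) = (1 + Y)*(4 + Y)
b(z) = 2*z
c = -34 (c = (4 + 1² + 5*1)*(-3) - 4 = (4 + 1 + 5)*(-3) - 4 = 10*(-3) - 4 = -30 - 4 = -34)
P(R, J) = -4/3 + J/3 (P(R, J) = -8/3 + (J + 4)/3 = -8/3 + (4 + J)/3 = -8/3 + (4/3 + J/3) = -4/3 + J/3)
P(5, c)*b(-11) = (-4/3 + (⅓)*(-34))*(2*(-11)) = (-4/3 - 34/3)*(-22) = -38/3*(-22) = 836/3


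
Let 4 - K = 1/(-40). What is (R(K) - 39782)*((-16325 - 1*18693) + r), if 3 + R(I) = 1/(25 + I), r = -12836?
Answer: 2210392769630/1161 ≈ 1.9039e+9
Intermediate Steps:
K = 161/40 (K = 4 - 1/(-40) = 4 - 1*(-1/40) = 4 + 1/40 = 161/40 ≈ 4.0250)
R(I) = -3 + 1/(25 + I)
(R(K) - 39782)*((-16325 - 1*18693) + r) = ((-74 - 3*161/40)/(25 + 161/40) - 39782)*((-16325 - 1*18693) - 12836) = ((-74 - 483/40)/(1161/40) - 39782)*((-16325 - 18693) - 12836) = ((40/1161)*(-3443/40) - 39782)*(-35018 - 12836) = (-3443/1161 - 39782)*(-47854) = -46190345/1161*(-47854) = 2210392769630/1161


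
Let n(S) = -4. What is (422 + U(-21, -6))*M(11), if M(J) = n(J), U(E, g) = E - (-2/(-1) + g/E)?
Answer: -11164/7 ≈ -1594.9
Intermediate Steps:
U(E, g) = -2 + E - g/E (U(E, g) = E - (-2*(-1) + g/E) = E - (2 + g/E) = E + (-2 - g/E) = -2 + E - g/E)
M(J) = -4
(422 + U(-21, -6))*M(11) = (422 + (-2 - 21 - 1*(-6)/(-21)))*(-4) = (422 + (-2 - 21 - 1*(-6)*(-1/21)))*(-4) = (422 + (-2 - 21 - 2/7))*(-4) = (422 - 163/7)*(-4) = (2791/7)*(-4) = -11164/7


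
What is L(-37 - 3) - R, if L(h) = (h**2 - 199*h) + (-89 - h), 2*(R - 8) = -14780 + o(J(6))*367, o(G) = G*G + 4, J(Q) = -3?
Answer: 29015/2 ≈ 14508.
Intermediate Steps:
o(G) = 4 + G**2 (o(G) = G**2 + 4 = 4 + G**2)
R = -9993/2 (R = 8 + (-14780 + (4 + (-3)**2)*367)/2 = 8 + (-14780 + (4 + 9)*367)/2 = 8 + (-14780 + 13*367)/2 = 8 + (-14780 + 4771)/2 = 8 + (1/2)*(-10009) = 8 - 10009/2 = -9993/2 ≈ -4996.5)
L(h) = -89 + h**2 - 200*h
L(-37 - 3) - R = (-89 + (-37 - 3)**2 - 200*(-37 - 3)) - 1*(-9993/2) = (-89 + (-40)**2 - 200*(-40)) + 9993/2 = (-89 + 1600 + 8000) + 9993/2 = 9511 + 9993/2 = 29015/2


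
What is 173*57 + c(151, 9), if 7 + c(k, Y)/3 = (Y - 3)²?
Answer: 9948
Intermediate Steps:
c(k, Y) = -21 + 3*(-3 + Y)² (c(k, Y) = -21 + 3*(Y - 3)² = -21 + 3*(-3 + Y)²)
173*57 + c(151, 9) = 173*57 + (-21 + 3*(-3 + 9)²) = 9861 + (-21 + 3*6²) = 9861 + (-21 + 3*36) = 9861 + (-21 + 108) = 9861 + 87 = 9948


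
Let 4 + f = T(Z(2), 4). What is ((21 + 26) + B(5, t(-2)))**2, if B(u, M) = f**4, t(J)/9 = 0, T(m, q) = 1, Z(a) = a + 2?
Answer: 16384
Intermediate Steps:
Z(a) = 2 + a
f = -3 (f = -4 + 1 = -3)
t(J) = 0 (t(J) = 9*0 = 0)
B(u, M) = 81 (B(u, M) = (-3)**4 = 81)
((21 + 26) + B(5, t(-2)))**2 = ((21 + 26) + 81)**2 = (47 + 81)**2 = 128**2 = 16384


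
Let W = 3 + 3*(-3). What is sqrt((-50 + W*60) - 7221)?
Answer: I*sqrt(7631) ≈ 87.356*I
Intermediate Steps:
W = -6 (W = 3 - 9 = -6)
sqrt((-50 + W*60) - 7221) = sqrt((-50 - 6*60) - 7221) = sqrt((-50 - 360) - 7221) = sqrt(-410 - 7221) = sqrt(-7631) = I*sqrt(7631)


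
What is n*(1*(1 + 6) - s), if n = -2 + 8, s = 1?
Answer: 36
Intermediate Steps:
n = 6
n*(1*(1 + 6) - s) = 6*(1*(1 + 6) - 1*1) = 6*(1*7 - 1) = 6*(7 - 1) = 6*6 = 36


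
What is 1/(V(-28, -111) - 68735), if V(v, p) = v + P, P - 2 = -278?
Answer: -1/69039 ≈ -1.4485e-5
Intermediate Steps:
P = -276 (P = 2 - 278 = -276)
V(v, p) = -276 + v (V(v, p) = v - 276 = -276 + v)
1/(V(-28, -111) - 68735) = 1/((-276 - 28) - 68735) = 1/(-304 - 68735) = 1/(-69039) = -1/69039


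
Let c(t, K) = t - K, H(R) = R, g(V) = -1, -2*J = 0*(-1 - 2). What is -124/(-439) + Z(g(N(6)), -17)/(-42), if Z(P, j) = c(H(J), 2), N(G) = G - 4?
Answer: 3043/9219 ≈ 0.33008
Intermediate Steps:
N(G) = -4 + G
J = 0 (J = -0*(-1 - 2) = -0*(-3) = -½*0 = 0)
Z(P, j) = -2 (Z(P, j) = 0 - 1*2 = 0 - 2 = -2)
-124/(-439) + Z(g(N(6)), -17)/(-42) = -124/(-439) - 2/(-42) = -124*(-1/439) - 2*(-1/42) = 124/439 + 1/21 = 3043/9219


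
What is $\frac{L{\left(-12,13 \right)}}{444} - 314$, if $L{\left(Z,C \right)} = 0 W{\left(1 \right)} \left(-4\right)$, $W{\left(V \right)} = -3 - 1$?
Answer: $-314$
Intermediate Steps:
$W{\left(V \right)} = -4$ ($W{\left(V \right)} = -3 - 1 = -4$)
$L{\left(Z,C \right)} = 0$ ($L{\left(Z,C \right)} = 0 \left(-4\right) \left(-4\right) = 0 \left(-4\right) = 0$)
$\frac{L{\left(-12,13 \right)}}{444} - 314 = \frac{0}{444} - 314 = 0 \cdot \frac{1}{444} - 314 = 0 - 314 = -314$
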